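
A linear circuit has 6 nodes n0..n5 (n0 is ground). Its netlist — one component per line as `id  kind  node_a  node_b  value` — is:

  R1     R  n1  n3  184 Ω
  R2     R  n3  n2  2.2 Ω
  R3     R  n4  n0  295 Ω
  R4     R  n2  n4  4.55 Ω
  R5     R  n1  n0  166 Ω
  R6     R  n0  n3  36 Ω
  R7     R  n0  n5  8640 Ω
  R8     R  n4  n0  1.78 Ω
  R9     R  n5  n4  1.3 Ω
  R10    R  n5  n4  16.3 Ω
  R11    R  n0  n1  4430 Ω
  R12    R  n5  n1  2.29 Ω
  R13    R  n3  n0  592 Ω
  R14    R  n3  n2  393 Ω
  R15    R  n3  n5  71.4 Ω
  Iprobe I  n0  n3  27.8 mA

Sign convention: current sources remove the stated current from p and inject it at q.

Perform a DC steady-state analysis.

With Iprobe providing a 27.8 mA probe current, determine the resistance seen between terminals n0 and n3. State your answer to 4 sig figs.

R_eq = 6.290 Ω

Element admittances at DC:
  Y(R1) = 0.005435 S between n1,n3
  Y(R2) = 0.4545 S between n3,n2
  Y(R3) = 0.003390 S between n4,n0
  Y(R4) = 0.2198 S between n2,n4
  Y(R5) = 0.006024 S between n1,n0
  Y(R6) = 0.02778 S between n0,n3
  Y(R7) = 0.0001157 S between n0,n5
  Y(R8) = 0.5618 S between n4,n0
  Y(R9) = 0.7692 S between n5,n4
  Y(R10) = 0.06135 S between n5,n4
  Y(R11) = 0.0002257 S between n0,n1
  Y(R12) = 0.4367 S between n5,n1
  Y(R13) = 0.001689 S between n3,n0
  Y(R14) = 0.002545 S between n3,n2
  Y(R15) = 0.01401 S between n3,n5
  Iprobe: injects 0.0278 A into n3 (from n0)
Assemble and solve the 5×5 MNA system:
  V(n1)=0.04336  V(n2)=0.1309  V(n3)=0.1749  V(n4)=0.03958  V(n5)=0.04235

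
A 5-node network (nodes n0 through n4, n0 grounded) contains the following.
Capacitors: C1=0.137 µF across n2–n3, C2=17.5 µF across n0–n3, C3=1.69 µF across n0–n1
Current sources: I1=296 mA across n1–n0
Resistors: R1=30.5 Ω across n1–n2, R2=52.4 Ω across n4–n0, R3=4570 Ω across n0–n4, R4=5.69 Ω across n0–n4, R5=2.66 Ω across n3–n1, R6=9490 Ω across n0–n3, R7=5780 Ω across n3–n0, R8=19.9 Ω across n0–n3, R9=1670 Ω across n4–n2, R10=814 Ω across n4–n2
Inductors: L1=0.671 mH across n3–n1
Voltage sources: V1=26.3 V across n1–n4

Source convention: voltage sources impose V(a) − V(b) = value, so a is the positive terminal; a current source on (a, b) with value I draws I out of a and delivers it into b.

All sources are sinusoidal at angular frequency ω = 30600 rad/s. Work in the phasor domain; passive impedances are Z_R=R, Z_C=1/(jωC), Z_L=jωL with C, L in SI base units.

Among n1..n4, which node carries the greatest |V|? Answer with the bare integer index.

MNA unknowns: 4 node voltages V₁..V_4 plus 1 source current (V1)
C1: Y=0.000+0.004192j on G[2,3]
C2: Y=0.000+0.5355j on G[0,3]
I1: z[1]−=0.296, z[0]+=0.296
R1: Y=0.03279+0.000j on G[1,2]
R2: Y=0.01908+0.000j on G[4,0]
R3: Y=0.0002188+0.000j on G[0,4]
L1: Y=0.000-0.04870j on G[3,1]
R4: Y=0.1757+0.000j on G[0,4]
R5: Y=0.3759+0.000j on G[3,1]
R6: Y=0.0001054+0.000j on G[0,3]
R7: Y=0.0001730+0.000j on G[3,0]
R8: Y=0.05025+0.000j on G[0,3]
R9: Y=0.0005988+0.000j on G[4,2]
R10: Y=0.001229+0.000j on G[4,2]
C3: Y=0.000+0.05171j on G[0,1]
V1: row V1−V4=26.3, i_V1 at 1,4
solve → V1=8.673-3.742j, V2=7.393-4.512j, V3=1.036-5.409j, V4=-17.63-3.742j
aux → i_V1=-3.484-0.7284j

4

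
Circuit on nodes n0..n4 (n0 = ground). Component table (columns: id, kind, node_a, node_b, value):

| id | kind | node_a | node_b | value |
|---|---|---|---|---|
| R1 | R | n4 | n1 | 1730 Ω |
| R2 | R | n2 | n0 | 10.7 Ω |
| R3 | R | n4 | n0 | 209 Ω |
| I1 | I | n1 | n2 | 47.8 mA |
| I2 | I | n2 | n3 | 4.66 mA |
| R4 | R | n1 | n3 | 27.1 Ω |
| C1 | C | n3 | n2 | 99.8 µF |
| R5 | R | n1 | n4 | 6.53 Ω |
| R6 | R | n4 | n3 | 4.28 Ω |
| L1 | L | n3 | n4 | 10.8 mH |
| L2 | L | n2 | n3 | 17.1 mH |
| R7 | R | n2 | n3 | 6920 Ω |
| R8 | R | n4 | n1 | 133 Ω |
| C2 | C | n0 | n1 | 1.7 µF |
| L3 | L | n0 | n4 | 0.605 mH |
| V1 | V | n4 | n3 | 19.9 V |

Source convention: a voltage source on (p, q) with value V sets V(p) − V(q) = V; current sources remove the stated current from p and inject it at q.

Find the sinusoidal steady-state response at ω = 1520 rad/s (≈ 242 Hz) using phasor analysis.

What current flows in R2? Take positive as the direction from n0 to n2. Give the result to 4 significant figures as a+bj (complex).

Apply KCL at each of the 4 non-ground nodes and solve the resulting linear system.
Node n1: branches {R1, I1, R4, R5, R8, C2} → V_1 = -4.776+1.159j
Node n2: branches {R2, I1, I2, C1, L2, R7} → V_2 = -12.69-9.745j
Node n3: branches {I2, R4, C1, R6, L1, L2, R7, V1} → V_3 = -20.74+1.097j
Node n4: branches {R1, R3, R5, R6, L1, R8, L3, V1} → V_4 = -0.8441+1.097j
Source currents: i(V1)=-6.472+0.2991j

1.186+0.9108j A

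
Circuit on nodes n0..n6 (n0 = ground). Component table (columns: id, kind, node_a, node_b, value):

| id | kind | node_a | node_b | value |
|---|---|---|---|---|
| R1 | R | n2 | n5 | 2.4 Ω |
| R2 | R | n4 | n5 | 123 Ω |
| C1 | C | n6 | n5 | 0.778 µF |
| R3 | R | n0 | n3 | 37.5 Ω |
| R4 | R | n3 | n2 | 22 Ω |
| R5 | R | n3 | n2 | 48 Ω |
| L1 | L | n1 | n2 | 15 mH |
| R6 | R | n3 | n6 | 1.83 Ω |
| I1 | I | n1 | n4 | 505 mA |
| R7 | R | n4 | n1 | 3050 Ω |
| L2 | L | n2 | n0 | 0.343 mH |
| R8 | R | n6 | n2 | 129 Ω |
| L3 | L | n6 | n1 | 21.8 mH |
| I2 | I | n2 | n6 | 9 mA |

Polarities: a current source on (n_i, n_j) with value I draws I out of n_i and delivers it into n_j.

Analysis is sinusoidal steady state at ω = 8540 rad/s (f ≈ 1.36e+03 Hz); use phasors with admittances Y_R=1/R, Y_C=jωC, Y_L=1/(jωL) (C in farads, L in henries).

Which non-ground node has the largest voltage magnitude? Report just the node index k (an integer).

Element admittances at ω=8540 rad/s:
  Y(R1) = 0.4167+0.000j S between n2,n5
  Y(R2) = 0.008130+0.000j S between n4,n5
  Y(C1) = 0.000+0.006644j S between n6,n5
  Y(R3) = 0.02667+0.000j S between n0,n3
  Y(R4) = 0.04545+0.000j S between n3,n2
  Y(R5) = 0.02083+0.000j S between n3,n2
  Y(L1) = 0.000-0.007806j S between n1,n2
  Y(R6) = 0.5464+0.000j S between n3,n6
  I1: injects 0.505 A into n4 (from n1)
  Y(R7) = 0.0003279+0.000j S between n4,n1
  Y(L2) = 0.000-0.3414j S between n2,n0
  Y(R8) = 0.007752+0.000j S between n6,n2
  Y(L3) = 0.000-0.005371j S between n6,n1
  I2: injects 0.009 A into n6 (from n2)
Assemble and solve the 6×6 MNA system:
  V(n1)=-1.730-36.55j  V(n2)=0.02336+0.1421j  V(n3)=-1.819+0.2990j  V(n4)=60.78-1.358j  V(n5)=1.182+0.06154j  V(n6)=-2.131+0.3327j

4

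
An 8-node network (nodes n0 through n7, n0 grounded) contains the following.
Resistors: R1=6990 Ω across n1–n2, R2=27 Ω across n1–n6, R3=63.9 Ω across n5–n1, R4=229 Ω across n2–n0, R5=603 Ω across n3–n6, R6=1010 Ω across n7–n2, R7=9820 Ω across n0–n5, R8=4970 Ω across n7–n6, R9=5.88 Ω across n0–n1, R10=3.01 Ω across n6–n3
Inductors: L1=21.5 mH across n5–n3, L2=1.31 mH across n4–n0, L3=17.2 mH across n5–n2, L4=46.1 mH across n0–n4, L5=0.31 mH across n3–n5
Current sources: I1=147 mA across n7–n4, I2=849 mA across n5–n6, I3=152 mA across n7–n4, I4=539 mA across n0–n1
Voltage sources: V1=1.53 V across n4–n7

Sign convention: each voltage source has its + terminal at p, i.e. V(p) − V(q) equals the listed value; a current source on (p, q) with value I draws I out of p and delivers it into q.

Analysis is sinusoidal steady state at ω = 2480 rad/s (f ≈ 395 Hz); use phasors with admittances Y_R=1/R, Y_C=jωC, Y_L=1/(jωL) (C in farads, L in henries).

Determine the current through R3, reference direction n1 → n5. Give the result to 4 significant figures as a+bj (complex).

Apply KCL at each of the 7 non-ground nodes and solve the resulting linear system.
Node n1: branches {R1, R2, R3, R9, I4} → V_1 = 3.120+0.01988j
Node n2: branches {R1, R4, R6, L3} → V_2 = 1.072-0.6322j
Node n3: branches {L1, R5, R10, L5} → V_3 = 1.227+0.2910j
Node n4: branches {I1, L2, I3, L4, V1} → V_4 = 0.001853+0.01146j
Node n5: branches {R3, L1, R7, I2, L3, L5} → V_5 = 1.221-0.3353j
Node n6: branches {R2, R5, I2, R8, R10} → V_6 = 3.702+0.2638j
Node n7: branches {I1, R6, R8, I3, V1} → V_7 = -1.528+0.01146j
Source currents: i(V1)=0.2954+0.0005865j

0.02972+0.005558j A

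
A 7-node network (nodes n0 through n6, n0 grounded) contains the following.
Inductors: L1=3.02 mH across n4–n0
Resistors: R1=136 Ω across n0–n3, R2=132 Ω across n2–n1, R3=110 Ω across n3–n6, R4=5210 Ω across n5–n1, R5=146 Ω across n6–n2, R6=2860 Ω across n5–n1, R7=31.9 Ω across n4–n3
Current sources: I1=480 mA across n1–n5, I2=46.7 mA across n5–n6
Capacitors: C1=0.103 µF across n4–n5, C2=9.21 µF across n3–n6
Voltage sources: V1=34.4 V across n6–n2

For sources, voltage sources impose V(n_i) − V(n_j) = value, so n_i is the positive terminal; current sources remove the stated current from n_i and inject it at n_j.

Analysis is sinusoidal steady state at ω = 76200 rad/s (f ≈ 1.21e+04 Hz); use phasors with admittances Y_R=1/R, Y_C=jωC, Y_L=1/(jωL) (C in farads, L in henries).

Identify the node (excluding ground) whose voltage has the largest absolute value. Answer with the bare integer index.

1

Element admittances at ω=76200 rad/s:
  Y(L1) = 0.000-0.004345j S between n4,n0
  Y(R1) = 0.007353+0.000j S between n0,n3
  Y(R2) = 0.007576+0.000j S between n2,n1
  Y(R3) = 0.009091+0.000j S between n3,n6
  Y(R4) = 0.0001919+0.000j S between n5,n1
  Y(R5) = 0.006849+0.000j S between n6,n2
  I1: injects 0.48 A into n5 (from n1)
  I2: injects 0.0467 A into n6 (from n5)
  Y(R6) = 0.0003497+0.000j S between n5,n1
  Y(C1) = 0.000+0.007849j S between n4,n5
  Y(C2) = 0.000+0.7018j S between n3,n6
  Y(R7) = 0.03135+0.000j S between n4,n3
  V1: constraint V(n6)−V(n2) = 34.4
Assemble and solve the 7×7 MNA system:
  V(n1)=-94.00+1.840j  V(n2)=-38.11+4.959j  V(n3)=-3.672+4.423j  V(n4)=7.483+6.214j  V(n5)=10.49-41.78j  V(n6)=-3.713+4.959j
  i(V1)=0.1878+0.02363j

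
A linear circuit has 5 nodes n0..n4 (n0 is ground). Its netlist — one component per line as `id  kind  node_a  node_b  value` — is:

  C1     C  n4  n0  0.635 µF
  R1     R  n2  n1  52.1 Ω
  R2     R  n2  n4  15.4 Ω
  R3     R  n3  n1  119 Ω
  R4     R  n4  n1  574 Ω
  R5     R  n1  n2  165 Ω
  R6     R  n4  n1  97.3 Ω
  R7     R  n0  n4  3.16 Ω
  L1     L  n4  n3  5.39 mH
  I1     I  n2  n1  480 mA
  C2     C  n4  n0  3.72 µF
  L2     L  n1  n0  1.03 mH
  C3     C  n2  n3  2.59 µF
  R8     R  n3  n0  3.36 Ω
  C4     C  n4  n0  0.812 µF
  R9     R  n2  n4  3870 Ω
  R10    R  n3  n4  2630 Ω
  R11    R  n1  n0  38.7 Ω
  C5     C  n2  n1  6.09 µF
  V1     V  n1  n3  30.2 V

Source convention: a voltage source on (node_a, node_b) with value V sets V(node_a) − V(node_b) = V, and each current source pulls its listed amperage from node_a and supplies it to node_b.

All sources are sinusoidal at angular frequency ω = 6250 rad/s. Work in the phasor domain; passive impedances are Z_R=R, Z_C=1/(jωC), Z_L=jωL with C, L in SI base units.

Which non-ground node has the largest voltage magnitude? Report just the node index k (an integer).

1

Element admittances at ω=6250 rad/s:
  Y(C1) = 0.000+0.003969j S between n4,n0
  Y(R1) = 0.01919+0.000j S between n2,n1
  Y(R2) = 0.06494+0.000j S between n2,n4
  Y(R3) = 0.008403+0.000j S between n3,n1
  Y(R4) = 0.001742+0.000j S between n4,n1
  Y(R5) = 0.006061+0.000j S between n1,n2
  Y(R6) = 0.01028+0.000j S between n4,n1
  Y(R7) = 0.3165+0.000j S between n0,n4
  Y(L1) = 0.000-0.02968j S between n4,n3
  I1: injects 0.48 A into n1 (from n2)
  Y(C2) = 0.000+0.02325j S between n4,n0
  Y(L2) = 0.000-0.1553j S between n1,n0
  Y(C3) = 0.000+0.01619j S between n2,n3
  Y(R8) = 0.2976+0.000j S between n3,n0
  Y(C4) = 0.000+0.005075j S between n4,n0
  Y(R9) = 0.0002584+0.000j S between n2,n4
  Y(R10) = 0.0003802+0.000j S between n3,n4
  Y(R11) = 0.02584+0.000j S between n1,n0
  Y(C5) = 0.000+0.03806j S between n2,n1
  V1: constraint V(n1)−V(n3) = 30.2
Assemble and solve the 5×5 MNA system:
  V(n1)=22.32+8.099j  V(n2)=3.408+9.996j  V(n3)=-7.877+8.099j  V(n4)=1.864+2.490j
  i(V1)=-2.405+2.519j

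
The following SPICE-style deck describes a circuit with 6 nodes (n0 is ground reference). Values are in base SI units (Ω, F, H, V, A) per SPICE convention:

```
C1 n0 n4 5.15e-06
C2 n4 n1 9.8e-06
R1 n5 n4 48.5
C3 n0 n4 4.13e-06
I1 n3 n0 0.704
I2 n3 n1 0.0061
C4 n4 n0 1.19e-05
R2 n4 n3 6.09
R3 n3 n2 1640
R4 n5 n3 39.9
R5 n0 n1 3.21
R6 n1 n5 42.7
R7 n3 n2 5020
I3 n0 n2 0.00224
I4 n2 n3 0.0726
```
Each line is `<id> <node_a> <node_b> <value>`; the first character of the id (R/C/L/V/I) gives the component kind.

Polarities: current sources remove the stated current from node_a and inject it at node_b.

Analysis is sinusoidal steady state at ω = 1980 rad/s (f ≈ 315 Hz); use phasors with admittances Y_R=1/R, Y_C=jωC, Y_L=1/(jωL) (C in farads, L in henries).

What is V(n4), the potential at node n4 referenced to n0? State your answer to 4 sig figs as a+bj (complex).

Element admittances at ω=1980 rad/s:
  Y(C1) = 0.000+0.01020j S between n0,n4
  Y(C2) = 0.000+0.01940j S between n4,n1
  Y(R1) = 0.02062+0.000j S between n5,n4
  Y(C3) = 0.000+0.008177j S between n0,n4
  I1: injects 0.704 A into n0 (from n3)
  I2: injects 0.0061 A into n1 (from n3)
  Y(C4) = 0.000+0.02356j S between n4,n0
  Y(R2) = 0.1642+0.000j S between n4,n3
  Y(R3) = 0.0006098+0.000j S between n3,n2
  Y(R4) = 0.02506+0.000j S between n5,n3
  Y(R5) = 0.3115+0.000j S between n0,n1
  Y(R6) = 0.02342+0.000j S between n1,n5
  Y(R7) = 0.0001992+0.000j S between n3,n2
  I3: injects 0.00224 A into n2 (from n0)
  I4: injects 0.0726 A into n3 (from n2)
Assemble and solve the 5×5 MNA system:
  V(n1)=-0.8214+0.3745j  V(n2)=-93.59+10.15j  V(n3)=-6.618+10.15j  V(n4)=-2.782+10.63j  V(n5)=-3.509+6.980j

-2.782+10.63j V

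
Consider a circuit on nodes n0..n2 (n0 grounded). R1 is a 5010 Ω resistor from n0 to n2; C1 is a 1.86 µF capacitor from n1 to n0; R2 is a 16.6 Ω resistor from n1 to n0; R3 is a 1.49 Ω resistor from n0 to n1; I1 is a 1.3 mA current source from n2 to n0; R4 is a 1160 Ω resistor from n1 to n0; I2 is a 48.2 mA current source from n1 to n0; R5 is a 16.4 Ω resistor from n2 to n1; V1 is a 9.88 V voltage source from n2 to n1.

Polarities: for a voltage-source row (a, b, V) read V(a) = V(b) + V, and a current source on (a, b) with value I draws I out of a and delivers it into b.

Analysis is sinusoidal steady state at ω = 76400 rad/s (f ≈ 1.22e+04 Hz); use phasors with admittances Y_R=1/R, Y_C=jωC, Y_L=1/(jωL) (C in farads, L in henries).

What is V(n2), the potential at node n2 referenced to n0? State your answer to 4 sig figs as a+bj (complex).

9.812+0.01314j V

MNA unknowns: 2 node voltages V₁..V_2 plus 1 source current (V1)
R1: Y=0.0001996+0.000j on G[0,2]
C1: Y=0.000+0.1421j on G[1,0]
R2: Y=0.06024+0.000j on G[1,0]
R3: Y=0.6711+0.000j on G[0,1]
I1: z[2]−=0.0013, z[0]+=0.0013
R4: Y=0.0008621+0.000j on G[1,0]
I2: z[1]−=0.0482, z[0]+=0.0482
R5: Y=0.06098+0.000j on G[2,1]
V1: row V2−V1=9.88, i_V1 at 2,1
solve → V1=-0.06773+0.01314j, V2=9.812+0.01314j
aux → i_V1=-0.6057-2.623e-06j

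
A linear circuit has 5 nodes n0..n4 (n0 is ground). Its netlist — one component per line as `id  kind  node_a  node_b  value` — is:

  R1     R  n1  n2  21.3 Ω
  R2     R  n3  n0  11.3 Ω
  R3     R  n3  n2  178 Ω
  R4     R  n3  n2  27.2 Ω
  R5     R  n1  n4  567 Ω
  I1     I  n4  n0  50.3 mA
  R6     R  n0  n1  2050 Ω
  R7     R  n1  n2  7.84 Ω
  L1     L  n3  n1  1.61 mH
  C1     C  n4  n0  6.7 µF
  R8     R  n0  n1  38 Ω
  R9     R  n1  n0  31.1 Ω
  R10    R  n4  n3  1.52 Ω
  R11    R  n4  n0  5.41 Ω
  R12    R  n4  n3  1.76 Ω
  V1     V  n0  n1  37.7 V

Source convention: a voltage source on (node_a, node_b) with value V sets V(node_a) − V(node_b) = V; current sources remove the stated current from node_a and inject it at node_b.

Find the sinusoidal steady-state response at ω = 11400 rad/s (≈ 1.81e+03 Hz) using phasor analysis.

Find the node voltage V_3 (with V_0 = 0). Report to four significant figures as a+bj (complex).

Apply KCL at each of the 4 non-ground nodes and solve the resulting linear system.
Node n1: branches {R1, R5, R6, R7, L1, R8, R9, V1} → V_1 = -37.70+0.000j
Node n2: branches {R1, R3, R4, R7} → V_2 = -31.26+1.408j
Node n3: branches {R2, R3, R4, L1, R10, R12} → V_3 = -4.748+7.207j
Node n4: branches {R5, I1, C1, R10, R11, R12} → V_4 = -3.854+6.464j
Source currents: i(V1)=-3.799+1.538j

-4.748+7.207j V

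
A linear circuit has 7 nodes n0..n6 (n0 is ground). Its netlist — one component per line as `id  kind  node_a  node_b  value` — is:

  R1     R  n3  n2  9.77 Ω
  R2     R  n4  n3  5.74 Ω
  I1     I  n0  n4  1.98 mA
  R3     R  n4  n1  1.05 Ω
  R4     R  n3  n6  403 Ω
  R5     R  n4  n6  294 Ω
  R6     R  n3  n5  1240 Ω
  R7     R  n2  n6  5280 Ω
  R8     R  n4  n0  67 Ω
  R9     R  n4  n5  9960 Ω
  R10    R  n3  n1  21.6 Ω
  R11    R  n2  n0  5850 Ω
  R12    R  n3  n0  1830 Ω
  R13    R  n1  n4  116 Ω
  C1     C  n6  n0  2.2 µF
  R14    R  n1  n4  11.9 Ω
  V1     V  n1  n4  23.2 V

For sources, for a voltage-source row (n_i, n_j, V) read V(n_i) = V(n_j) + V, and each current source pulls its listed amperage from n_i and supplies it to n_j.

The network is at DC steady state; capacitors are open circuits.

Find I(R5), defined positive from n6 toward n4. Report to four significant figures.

0.007211 A

MNA unknowns: 6 node voltages V₁..V_6 plus 1 source current (V1)
R1: Y=0.1024 on G[3,2]
R2: Y=0.1742 on G[4,3]
I1: z[0]−=0.00198, z[4]+=0.00198
R3: Y=0.9524 on G[4,1]
R4: Y=0.002481 on G[3,6]
R5: Y=0.003401 on G[4,6]
R6: Y=0.0008065 on G[3,5]
R7: Y=0.0001894 on G[2,6]
R8: Y=0.01493 on G[4,0]
R9: Y=0.0001004 on G[4,5]
R10: Y=0.04630 on G[3,1]
R11: Y=0.0001709 on G[2,0]
R12: Y=0.0005464 on G[3,0]
R13: Y=0.008621 on G[1,4]
C1: Y=0.000 on G[6,0]
R14: Y=0.08403 on G[1,4]
V1: row V1−V4=23.2, i_V1 at 1,4
solve → V1=23.11, V2=4.714, V3=4.726, V4=-0.09437, V5=4.193, V6=2.026
aux → i_V1=-25.10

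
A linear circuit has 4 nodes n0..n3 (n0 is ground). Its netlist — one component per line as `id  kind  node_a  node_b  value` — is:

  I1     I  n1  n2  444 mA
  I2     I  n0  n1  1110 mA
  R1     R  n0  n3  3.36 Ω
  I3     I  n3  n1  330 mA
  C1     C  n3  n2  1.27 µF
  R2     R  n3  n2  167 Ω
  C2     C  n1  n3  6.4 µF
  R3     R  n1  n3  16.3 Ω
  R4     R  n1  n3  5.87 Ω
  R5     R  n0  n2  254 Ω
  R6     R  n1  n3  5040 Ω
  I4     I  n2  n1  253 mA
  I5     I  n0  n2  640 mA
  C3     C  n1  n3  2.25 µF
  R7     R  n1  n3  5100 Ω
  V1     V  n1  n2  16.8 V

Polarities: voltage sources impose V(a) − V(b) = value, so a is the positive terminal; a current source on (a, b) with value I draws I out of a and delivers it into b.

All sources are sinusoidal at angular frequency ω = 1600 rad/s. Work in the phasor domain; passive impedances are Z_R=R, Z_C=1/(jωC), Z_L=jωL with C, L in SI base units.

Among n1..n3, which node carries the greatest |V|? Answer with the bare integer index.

MNA unknowns: 3 node voltages V₁..V_3 plus 1 source current (V1)
I1: z[1]−=0.444, z[2]+=0.444
I2: z[0]−=1.11, z[1]+=1.11
R1: Y=0.2976+0.000j on G[0,3]
I3: z[3]−=0.33, z[1]+=0.33
C1: Y=0.000+0.002032j on G[3,2]
R2: Y=0.005988+0.000j on G[3,2]
C2: Y=0.000+0.01024j on G[1,3]
R3: Y=0.06135+0.000j on G[1,3]
R4: Y=0.1704+0.000j on G[1,3]
R5: Y=0.003937+0.000j on G[0,2]
R6: Y=0.0001984+0.000j on G[1,3]
I4: z[2]−=0.253, z[1]+=0.253
I5: z[0]−=0.64, z[2]+=0.64
C3: Y=0.000+0.003600j on G[1,3]
R7: Y=0.0001961+0.000j on G[1,3]
V1: row V1−V2=16.8, i_V1 at 1,2
solve → V1=15.06-0.4536j, V2=-1.740-0.4536j, V3=5.903+0.006000j
aux → i_V1=-0.8827-0.02007j

1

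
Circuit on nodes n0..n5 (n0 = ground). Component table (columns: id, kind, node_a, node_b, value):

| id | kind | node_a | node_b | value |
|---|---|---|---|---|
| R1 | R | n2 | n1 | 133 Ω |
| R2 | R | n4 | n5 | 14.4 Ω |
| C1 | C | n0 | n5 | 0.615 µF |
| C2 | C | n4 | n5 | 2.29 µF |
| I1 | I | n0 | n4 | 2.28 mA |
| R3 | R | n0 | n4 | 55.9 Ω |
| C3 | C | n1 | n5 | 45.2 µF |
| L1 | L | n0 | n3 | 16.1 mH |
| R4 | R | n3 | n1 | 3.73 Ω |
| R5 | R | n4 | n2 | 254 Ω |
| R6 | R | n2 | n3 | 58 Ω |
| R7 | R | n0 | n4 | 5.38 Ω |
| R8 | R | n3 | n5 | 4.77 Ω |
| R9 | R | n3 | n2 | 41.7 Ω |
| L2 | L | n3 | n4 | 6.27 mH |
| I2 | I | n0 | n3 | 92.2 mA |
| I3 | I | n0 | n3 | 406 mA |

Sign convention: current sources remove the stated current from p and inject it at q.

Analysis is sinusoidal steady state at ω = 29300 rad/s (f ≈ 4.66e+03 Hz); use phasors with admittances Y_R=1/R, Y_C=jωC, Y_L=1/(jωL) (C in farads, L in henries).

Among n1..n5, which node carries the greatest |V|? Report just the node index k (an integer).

3

MNA unknowns: 5 node voltages V₁..V_5
R1: Y=0.007519+0.000j on G[2,1]
R2: Y=0.06944+0.000j on G[4,5]
C1: Y=0.000+0.01802j on G[0,5]
C2: Y=0.000+0.06710j on G[4,5]
I1: z[0]−=0.00228, z[4]+=0.00228
R3: Y=0.01789+0.000j on G[0,4]
C3: Y=0.000+1.324j on G[1,5]
L1: Y=0.000-0.002120j on G[0,3]
R4: Y=0.2681+0.000j on G[3,1]
R5: Y=0.003937+0.000j on G[4,2]
R6: Y=0.01724+0.000j on G[2,3]
R7: Y=0.1859+0.000j on G[0,4]
R8: Y=0.2096+0.000j on G[3,5]
R9: Y=0.02398+0.000j on G[3,2]
L2: Y=0.000-0.005443j on G[3,4]
I2: z[0]−=0.0922, z[3]+=0.0922
I3: z[0]−=0.406, z[3]+=0.406
solve → V1=5.163-4.108j, V2=5.755-3.682j, V3=6.207-3.919j, V4=2.153-0.3884j, V5=5.123-3.893j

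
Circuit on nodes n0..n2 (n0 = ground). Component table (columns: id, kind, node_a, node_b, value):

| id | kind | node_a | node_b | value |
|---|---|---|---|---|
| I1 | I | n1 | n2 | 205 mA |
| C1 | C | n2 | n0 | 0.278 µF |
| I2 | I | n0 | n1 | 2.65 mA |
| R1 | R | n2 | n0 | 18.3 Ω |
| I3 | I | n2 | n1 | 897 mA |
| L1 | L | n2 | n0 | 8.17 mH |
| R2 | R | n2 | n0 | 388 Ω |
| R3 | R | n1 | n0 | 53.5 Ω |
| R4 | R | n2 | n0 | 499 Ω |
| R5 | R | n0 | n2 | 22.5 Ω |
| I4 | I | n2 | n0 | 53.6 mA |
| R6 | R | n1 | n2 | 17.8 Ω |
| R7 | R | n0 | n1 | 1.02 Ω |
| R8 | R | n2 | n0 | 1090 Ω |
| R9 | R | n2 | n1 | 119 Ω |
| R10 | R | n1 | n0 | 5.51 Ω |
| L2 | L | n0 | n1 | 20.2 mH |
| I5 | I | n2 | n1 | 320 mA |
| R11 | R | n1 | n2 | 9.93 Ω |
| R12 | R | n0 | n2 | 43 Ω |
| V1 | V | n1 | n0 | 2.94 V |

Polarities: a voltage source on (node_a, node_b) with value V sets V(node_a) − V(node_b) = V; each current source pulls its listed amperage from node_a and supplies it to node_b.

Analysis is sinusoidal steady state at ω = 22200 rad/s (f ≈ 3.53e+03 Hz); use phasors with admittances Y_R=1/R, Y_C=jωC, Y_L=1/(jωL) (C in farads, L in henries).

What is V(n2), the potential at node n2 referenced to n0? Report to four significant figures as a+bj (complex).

-1.977+0.004440j V

Apply KCL at each of the 2 non-ground nodes and solve the resulting linear system.
Node n1: branches {I1, I2, I3, R3, R6, R7, R9, R10, L2, I5, R11, V1} → V_1 = 2.940+0.000j
Node n2: branches {I1, C1, R1, I3, L1, R2, R4, R5, I4, R6, R8, R9, I5, R11, R12} → V_2 = -1.977+0.004440j
Source currents: i(V1)=-3.269+0.007290j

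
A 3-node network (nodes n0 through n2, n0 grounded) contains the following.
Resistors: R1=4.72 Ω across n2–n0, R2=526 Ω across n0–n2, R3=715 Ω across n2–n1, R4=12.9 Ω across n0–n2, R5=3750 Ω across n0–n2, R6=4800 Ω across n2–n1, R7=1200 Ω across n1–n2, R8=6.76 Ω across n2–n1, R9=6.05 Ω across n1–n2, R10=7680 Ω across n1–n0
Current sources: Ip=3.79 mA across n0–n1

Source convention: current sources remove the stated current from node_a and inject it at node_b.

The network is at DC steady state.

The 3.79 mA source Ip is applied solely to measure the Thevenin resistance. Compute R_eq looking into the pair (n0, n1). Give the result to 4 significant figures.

MNA unknowns: 2 node voltages V₁..V_2
R1: Y=0.2119 on G[2,0]
R2: Y=0.001901 on G[0,2]
R3: Y=0.001399 on G[2,1]
R4: Y=0.07752 on G[0,2]
R5: Y=0.0002667 on G[0,2]
R6: Y=0.0002083 on G[2,1]
R7: Y=0.0008333 on G[1,2]
R8: Y=0.1479 on G[2,1]
R9: Y=0.1653 on G[1,2]
R10: Y=0.0001302 on G[1,0]
Ip: z[0]−=0.00379, z[1]+=0.00379
solve → V1=0.02498, V2=0.01299

R_eq = 6.592 Ω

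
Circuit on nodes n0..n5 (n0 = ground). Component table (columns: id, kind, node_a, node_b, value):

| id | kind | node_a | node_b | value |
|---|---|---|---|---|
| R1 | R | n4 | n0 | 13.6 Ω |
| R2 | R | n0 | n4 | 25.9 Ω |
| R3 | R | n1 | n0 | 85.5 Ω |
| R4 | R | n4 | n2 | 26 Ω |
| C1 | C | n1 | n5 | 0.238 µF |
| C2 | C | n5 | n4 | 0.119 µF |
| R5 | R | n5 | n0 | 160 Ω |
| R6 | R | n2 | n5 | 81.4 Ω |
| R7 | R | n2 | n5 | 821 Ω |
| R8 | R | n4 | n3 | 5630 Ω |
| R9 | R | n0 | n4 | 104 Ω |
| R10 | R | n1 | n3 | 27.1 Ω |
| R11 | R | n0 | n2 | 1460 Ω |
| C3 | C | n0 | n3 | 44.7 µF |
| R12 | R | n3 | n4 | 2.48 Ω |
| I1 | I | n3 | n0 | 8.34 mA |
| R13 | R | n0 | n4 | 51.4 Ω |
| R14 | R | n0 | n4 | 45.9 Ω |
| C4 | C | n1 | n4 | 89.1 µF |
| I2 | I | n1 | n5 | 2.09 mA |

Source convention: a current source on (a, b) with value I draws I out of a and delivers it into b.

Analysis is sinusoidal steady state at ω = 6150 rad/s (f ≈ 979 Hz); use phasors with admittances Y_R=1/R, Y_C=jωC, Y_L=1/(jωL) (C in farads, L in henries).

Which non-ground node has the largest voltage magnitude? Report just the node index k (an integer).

Apply KCL at each of the 5 non-ground nodes and solve the resulting linear system.
Node n1: branches {R3, C1, R10, C4, I2} → V_1 = -0.009761+0.02263j
Node n2: branches {R4, R6, R7, R11} → V_2 = 0.02319+0.01234j
Node n3: branches {R8, R10, C3, R12, I1} → V_3 = -0.01209+0.02681j
Node n4: branches {R1, R2, R4, C2, R8, R9, R12, R13, R14, C4} → V_4 = -0.009902+0.01895j
Node n5: branches {C1, C2, R5, R6, R7, I2} → V_5 = 0.1186-0.005838j

5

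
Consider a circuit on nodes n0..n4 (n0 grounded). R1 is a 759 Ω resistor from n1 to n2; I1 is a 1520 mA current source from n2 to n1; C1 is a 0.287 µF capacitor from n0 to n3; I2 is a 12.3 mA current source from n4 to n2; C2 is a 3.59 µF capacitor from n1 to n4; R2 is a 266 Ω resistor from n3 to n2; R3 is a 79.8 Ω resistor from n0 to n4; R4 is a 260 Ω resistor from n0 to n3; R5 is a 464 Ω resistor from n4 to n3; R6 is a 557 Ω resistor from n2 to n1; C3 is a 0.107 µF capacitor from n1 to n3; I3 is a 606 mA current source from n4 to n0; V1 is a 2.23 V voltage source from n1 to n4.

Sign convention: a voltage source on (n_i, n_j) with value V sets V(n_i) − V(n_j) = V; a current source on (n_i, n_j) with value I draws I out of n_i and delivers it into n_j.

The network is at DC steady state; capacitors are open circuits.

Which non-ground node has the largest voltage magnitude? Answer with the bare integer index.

MNA unknowns: 4 node voltages V₁..V_4 plus 1 source current (V1)
R1: Y=0.001318 on G[1,2]
I1: z[2]−=1.52, z[1]+=1.52
C1: Y=0.000 on G[0,3]
I2: z[4]−=0.0123, z[2]+=0.0123
C2: Y=0.000 on G[1,4]
R2: Y=0.003759 on G[3,2]
R3: Y=0.01253 on G[0,4]
R4: Y=0.003846 on G[0,3]
R5: Y=0.002155 on G[4,3]
R6: Y=0.001795 on G[2,1]
C3: Y=0.000 on G[1,3]
I3: z[4]−=0.606, z[0]+=0.606
V1: row V1−V4=2.23, i_V1 at 1,4
solve → V1=-11.34, V2=-286.5, V3=-113.4, V4=-13.57
aux → i_V1=0.6633

2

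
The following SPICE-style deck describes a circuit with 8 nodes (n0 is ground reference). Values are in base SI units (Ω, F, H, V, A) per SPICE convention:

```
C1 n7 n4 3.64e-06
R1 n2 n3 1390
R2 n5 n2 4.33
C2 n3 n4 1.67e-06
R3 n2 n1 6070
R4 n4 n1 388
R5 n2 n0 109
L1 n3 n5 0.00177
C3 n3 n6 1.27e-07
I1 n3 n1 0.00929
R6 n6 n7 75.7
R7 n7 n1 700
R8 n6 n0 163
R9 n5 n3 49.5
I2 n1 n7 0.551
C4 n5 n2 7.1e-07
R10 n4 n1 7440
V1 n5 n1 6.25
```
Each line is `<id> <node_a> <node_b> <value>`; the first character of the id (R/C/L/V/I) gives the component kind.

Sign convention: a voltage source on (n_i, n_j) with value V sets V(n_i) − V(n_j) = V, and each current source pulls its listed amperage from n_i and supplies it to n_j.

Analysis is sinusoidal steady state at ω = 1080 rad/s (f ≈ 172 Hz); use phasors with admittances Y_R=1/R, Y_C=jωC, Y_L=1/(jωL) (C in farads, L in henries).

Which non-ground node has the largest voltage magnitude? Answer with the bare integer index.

MNA unknowns: 7 node voltages V₁..V_7 plus 1 source current (V1)
C1: Y=0.000+0.003931j on G[7,4]
R1: Y=0.0007194+0.000j on G[2,3]
R2: Y=0.2309+0.000j on G[5,2]
C2: Y=0.000+0.001804j on G[3,4]
R3: Y=0.0001647+0.000j on G[2,1]
R4: Y=0.002577+0.000j on G[4,1]
R5: Y=0.009174+0.000j on G[2,0]
L1: Y=0.000-0.5231j on G[3,5]
C3: Y=0.000+0.0001372j on G[3,6]
I1: z[3]−=0.00929, z[1]+=0.00929
R6: Y=0.01321+0.000j on G[6,7]
R7: Y=0.001429+0.000j on G[7,1]
R8: Y=0.006135+0.000j on G[6,0]
R9: Y=0.02020+0.000j on G[5,3]
I2: z[1]−=0.551, z[7]+=0.551
C4: Y=0.000+0.0007668j on G[5,2]
R10: Y=0.0001344+0.000j on G[4,1]
V1: row V5−V1=6.25, i_V1 at 5,1
solve → V1=-34.99+10.37j, V2=-27.65+9.967j, V3=-28.96+10.33j, V4=28.57+18.84j, V5=-28.74+10.37j, V6=41.35-14.90j, V7=60.81-21.10j
aux → i_V1=0.2313+0.02202j

7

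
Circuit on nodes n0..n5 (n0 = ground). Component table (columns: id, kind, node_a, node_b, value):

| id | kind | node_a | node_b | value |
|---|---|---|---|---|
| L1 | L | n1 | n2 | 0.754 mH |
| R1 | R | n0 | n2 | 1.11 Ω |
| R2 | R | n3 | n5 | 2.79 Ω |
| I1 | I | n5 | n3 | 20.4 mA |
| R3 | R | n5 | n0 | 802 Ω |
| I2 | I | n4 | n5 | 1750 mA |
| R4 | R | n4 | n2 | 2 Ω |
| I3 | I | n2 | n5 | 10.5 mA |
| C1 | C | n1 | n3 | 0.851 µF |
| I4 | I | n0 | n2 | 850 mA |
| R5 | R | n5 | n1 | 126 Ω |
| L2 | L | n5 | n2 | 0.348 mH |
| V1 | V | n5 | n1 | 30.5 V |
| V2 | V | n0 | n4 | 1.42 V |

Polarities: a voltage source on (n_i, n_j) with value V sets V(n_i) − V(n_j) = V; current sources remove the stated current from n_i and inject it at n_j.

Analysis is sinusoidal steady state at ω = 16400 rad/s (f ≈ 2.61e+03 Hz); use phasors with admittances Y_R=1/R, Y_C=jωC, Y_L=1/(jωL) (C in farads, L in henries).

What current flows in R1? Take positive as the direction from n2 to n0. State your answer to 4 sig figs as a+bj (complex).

1.207-0.005465j A

Element admittances at ω=16400 rad/s:
  Y(L1) = 0.000-0.08087j S between n1,n2
  Y(R1) = 0.9009+0.000j S between n0,n2
  Y(R2) = 0.3584+0.000j S between n3,n5
  I1: injects 0.0204 A into n3 (from n5)
  Y(R3) = 0.001247+0.000j S between n5,n0
  I2: injects 1.75 A into n5 (from n4)
  Y(R4) = 0.5000+0.000j S between n4,n2
  I3: injects 0.0105 A into n5 (from n2)
  Y(C1) = 0.000+0.01396j S between n1,n3
  I4: injects 0.85 A into n2 (from n0)
  Y(R5) = 0.007937+0.000j S between n5,n1
  Y(L2) = 0.000-0.1752j S between n5,n2
  V1: constraint V(n5)−V(n1) = 30.5
  V2: constraint V(n0)−V(n4) = 1.42
Assemble and solve the 7×7 MNA system:
  V(n1)=-19.50+6.815j  V(n2)=1.339-0.006066j  V(n3)=11.01+5.627j  V(n4)=-1.420+0.000j  V(n5)=11.00+6.815j
  i(V1)=0.2930+1.259j  i(V2)=0.3703+0.003033j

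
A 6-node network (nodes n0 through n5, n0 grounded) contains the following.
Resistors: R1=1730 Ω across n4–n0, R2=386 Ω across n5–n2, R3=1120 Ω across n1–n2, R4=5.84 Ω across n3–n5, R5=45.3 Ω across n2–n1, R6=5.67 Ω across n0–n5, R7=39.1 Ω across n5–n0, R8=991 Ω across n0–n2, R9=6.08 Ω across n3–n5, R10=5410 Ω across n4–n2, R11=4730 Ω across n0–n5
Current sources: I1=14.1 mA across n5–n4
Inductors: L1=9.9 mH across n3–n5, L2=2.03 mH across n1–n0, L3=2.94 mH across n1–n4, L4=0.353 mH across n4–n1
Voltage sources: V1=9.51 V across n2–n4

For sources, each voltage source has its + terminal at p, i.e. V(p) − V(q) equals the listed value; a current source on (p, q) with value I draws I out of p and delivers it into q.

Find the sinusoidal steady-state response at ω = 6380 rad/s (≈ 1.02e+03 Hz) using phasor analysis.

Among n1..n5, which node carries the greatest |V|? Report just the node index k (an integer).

2

Element admittances at ω=6380 rad/s:
  Y(R1) = 0.0005780+0.000j S between n4,n0
  I1: injects 0.0141 A into n4 (from n5)
  Y(R2) = 0.002591+0.000j S between n5,n2
  Y(R3) = 0.0008929+0.000j S between n1,n2
  Y(R4) = 0.1712+0.000j S between n3,n5
  Y(L1) = 0.000-0.01583j S between n3,n5
  Y(R5) = 0.02208+0.000j S between n2,n1
  Y(R6) = 0.1764+0.000j S between n0,n5
  Y(L2) = 0.000-0.07721j S between n1,n0
  Y(R7) = 0.02558+0.000j S between n5,n0
  Y(R8) = 0.001009+0.000j S between n0,n2
  Y(R9) = 0.1645+0.000j S between n3,n5
  Y(R10) = 0.0001848+0.000j S between n4,n2
  Y(L3) = 0.000-0.05331j S between n1,n4
  Y(R11) = 0.0002114+0.000j S between n0,n5
  Y(L4) = 0.000-0.4440j S between n4,n1
  V1: constraint V(n2)−V(n4) = 9.51
Assemble and solve the 6×6 MNA system:
  V(n1)=-0.03935-0.2554j  V(n2)=9.442-0.7330j  V(n3)=0.05061-0.009274j  V(n4)=-0.06751-0.7330j  V(n5)=0.05061-0.009274j
  i(V1)=-0.2534+0.01358j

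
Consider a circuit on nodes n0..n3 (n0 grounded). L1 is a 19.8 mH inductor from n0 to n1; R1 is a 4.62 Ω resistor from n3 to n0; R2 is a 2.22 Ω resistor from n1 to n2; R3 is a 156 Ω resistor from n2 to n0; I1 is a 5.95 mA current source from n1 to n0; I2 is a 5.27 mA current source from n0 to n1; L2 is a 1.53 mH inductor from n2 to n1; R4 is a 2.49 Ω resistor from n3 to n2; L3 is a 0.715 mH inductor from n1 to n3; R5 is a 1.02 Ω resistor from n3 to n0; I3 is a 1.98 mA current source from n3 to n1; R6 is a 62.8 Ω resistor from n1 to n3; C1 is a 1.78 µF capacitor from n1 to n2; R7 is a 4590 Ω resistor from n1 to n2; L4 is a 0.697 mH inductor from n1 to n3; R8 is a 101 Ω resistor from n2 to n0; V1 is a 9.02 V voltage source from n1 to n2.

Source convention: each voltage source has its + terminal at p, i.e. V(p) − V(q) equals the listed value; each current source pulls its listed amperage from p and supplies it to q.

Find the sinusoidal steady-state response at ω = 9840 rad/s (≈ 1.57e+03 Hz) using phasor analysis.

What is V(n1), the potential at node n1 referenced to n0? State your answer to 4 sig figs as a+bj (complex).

5.991+4.004j V

MNA unknowns: 3 node voltages V₁..V_3 plus 1 source current (V1)
L1: Y=0.000-0.005133j on G[0,1]
R1: Y=0.2165+0.000j on G[3,0]
R2: Y=0.4505+0.000j on G[1,2]
R3: Y=0.006410+0.000j on G[2,0]
I1: z[1]−=0.00595, z[0]+=0.00595
I2: z[0]−=0.00527, z[1]+=0.00527
L2: Y=0.000-0.06642j on G[2,1]
R4: Y=0.4016+0.000j on G[3,2]
L3: Y=0.000-0.1421j on G[1,3]
R5: Y=0.9804+0.000j on G[3,0]
I3: z[3]−=0.00198, z[1]+=0.00198
R6: Y=0.01592+0.000j on G[1,3]
C1: Y=0.000+0.01752j on G[1,2]
R7: Y=0.0002179+0.000j on G[1,2]
L4: Y=0.000-0.1458j on G[1,3]
R8: Y=0.009901+0.000j on G[2,0]
V1: row V1−V2=9.02, i_V1 at 1,2
solve → V1=5.991+4.004j, V2=-3.029+4.004j, V3=0.02355-0.02887j
aux → i_V1=-5.340+2.126j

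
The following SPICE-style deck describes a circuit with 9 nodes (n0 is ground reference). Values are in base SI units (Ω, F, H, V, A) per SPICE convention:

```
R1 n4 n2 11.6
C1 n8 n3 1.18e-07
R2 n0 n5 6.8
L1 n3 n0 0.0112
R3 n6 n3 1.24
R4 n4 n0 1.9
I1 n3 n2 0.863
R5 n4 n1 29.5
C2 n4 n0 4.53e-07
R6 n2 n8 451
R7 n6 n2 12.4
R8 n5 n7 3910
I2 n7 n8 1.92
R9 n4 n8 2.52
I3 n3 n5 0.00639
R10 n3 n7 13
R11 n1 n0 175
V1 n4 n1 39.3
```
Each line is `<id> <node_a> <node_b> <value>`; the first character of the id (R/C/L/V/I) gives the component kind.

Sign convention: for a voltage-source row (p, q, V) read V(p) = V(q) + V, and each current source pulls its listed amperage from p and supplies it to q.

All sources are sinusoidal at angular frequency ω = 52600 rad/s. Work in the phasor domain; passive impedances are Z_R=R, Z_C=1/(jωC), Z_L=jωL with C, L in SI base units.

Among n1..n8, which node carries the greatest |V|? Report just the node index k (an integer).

Apply KCL at each of the 8 non-ground nodes and solve the resulting linear system.
Node n1: branches {R5, R11, V1} → V_1 = -38.88-0.2065j
Node n2: branches {R1, I1, R6, R7} → V_2 = -20.58+3.047j
Node n3: branches {C1, L1, R3, I1, I3, R10} → V_3 = -57.81+7.001j
Node n4: branches {R1, R4, R5, C2, R9, V1} → V_4 = 0.4181-0.2065j
Node n5: branches {R2, R8, I3} → V_5 = -0.09984+0.01211j
Node n6: branches {R3, R7} → V_6 = -54.42+6.641j
Node n7: branches {R8, I2, R10} → V_7 = -82.49+6.977j
Node n8: branches {C1, R6, I2, R9} → V_8 = 4.986-1.165j
Source currents: i(V1)=-1.554-0.001180j

7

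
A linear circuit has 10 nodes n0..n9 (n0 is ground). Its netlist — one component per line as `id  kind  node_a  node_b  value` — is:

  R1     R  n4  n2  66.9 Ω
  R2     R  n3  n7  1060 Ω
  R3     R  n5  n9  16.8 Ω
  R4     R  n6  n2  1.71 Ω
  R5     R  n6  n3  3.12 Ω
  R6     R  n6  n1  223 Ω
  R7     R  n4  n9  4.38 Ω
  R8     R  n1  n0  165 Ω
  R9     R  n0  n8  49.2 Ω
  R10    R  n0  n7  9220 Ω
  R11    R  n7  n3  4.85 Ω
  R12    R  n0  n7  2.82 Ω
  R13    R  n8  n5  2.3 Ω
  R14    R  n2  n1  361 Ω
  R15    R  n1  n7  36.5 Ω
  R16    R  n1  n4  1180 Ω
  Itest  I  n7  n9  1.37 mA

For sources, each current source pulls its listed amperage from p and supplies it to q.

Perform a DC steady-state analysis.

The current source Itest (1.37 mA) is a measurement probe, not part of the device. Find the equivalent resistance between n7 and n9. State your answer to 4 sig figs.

R_eq = 36.79 Ω

Element admittances at DC:
  Y(R1) = 0.01495 S between n4,n2
  Y(R2) = 0.0009434 S between n3,n7
  Y(R3) = 0.05952 S between n5,n9
  Y(R4) = 0.5848 S between n6,n2
  Y(R5) = 0.3205 S between n6,n3
  Y(R6) = 0.004484 S between n6,n1
  Y(R7) = 0.2283 S between n4,n9
  Y(R8) = 0.006061 S between n1,n0
  Y(R9) = 0.02033 S between n0,n8
  Y(R10) = 0.0001085 S between n0,n7
  Y(R11) = 0.2062 S between n7,n3
  Y(R12) = 0.3546 S between n0,n7
  Y(R13) = 0.4348 S between n8,n5
  Y(R14) = 0.002770 S between n2,n1
  Y(R15) = 0.02740 S between n1,n7
  Y(R16) = 0.0008475 S between n1,n4
  Itest: injects 0.00137 A into n9 (from n7)
Assemble and solve the 9×9 MNA system:
  V(n1)=0.0001637  V(n2)=0.003825  V(n3)=0.0009016  V(n4)=0.04550  V(n5)=0.03649  V(n6)=0.002777  V(n7)=-0.002000  V(n8)=0.03486  V(n9)=0.04840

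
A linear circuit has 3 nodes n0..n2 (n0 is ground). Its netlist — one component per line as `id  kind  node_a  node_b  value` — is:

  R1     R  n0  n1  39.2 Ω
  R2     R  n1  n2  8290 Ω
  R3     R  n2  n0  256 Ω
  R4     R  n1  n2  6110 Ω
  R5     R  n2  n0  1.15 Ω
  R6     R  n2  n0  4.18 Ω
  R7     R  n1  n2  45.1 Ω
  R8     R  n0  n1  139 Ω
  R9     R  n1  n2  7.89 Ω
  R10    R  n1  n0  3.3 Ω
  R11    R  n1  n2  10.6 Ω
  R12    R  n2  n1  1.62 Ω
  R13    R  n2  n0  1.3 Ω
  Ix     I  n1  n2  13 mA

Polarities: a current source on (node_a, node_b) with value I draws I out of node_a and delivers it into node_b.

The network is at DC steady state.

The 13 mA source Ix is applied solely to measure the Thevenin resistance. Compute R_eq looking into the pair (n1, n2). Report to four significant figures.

Apply KCL at each of the 2 non-ground nodes and solve the resulting linear system.
Node n1: branches {R1, R2, R4, R7, R8, R9, R10, R11, R12, Ix} → V_1 = -0.009629
Node n2: branches {R2, R3, R4, R5, R6, R7, R9, R11, R12, R13, Ix} → V_2 = 0.001718

R_eq = 0.8728 Ω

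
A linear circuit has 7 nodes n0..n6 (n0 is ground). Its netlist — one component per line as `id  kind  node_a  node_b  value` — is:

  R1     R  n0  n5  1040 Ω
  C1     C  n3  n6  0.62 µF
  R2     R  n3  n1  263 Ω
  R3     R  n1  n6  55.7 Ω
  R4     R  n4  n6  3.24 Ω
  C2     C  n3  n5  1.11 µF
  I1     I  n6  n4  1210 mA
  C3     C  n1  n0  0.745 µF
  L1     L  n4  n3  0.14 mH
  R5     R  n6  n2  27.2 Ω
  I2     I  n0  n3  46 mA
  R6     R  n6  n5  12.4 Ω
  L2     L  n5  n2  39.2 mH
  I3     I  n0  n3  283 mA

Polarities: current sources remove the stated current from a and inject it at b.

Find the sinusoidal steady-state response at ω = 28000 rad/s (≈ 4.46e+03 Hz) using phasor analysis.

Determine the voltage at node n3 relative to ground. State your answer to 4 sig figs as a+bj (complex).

Element admittances at ω=28000 rad/s:
  Y(R1) = 0.0009615+0.000j S between n0,n5
  Y(C1) = 0.000+0.01736j S between n3,n6
  Y(R2) = 0.003802+0.000j S between n3,n1
  Y(R3) = 0.01795+0.000j S between n1,n6
  Y(R4) = 0.3086+0.000j S between n4,n6
  Y(C2) = 0.000+0.03108j S between n3,n5
  I1: injects 1.21 A into n4 (from n6)
  Y(C3) = 0.000+0.02086j S between n1,n0
  Y(L1) = 0.000-0.2551j S between n4,n3
  Y(R5) = 0.03676+0.000j S between n6,n2
  I2: injects 0.046 A into n3 (from n0)
  Y(R6) = 0.08065+0.000j S between n6,n5
  Y(L2) = 0.000-0.0009111j S between n5,n2
  I3: injects 0.283 A into n3 (from n0)
Assemble and solve the 6×6 MNA system:
  V(n1)=0.5756-15.09j  V(n2)=14.14-14.54j  V(n3)=19.60-14.60j  V(n4)=18.62-15.34j  V(n5)=14.70-12.49j  V(n6)=14.08-14.53j

19.60-14.60j V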